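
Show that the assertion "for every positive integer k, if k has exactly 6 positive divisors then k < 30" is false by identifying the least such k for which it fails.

k = 32

Check each positive integer k in order until k has exactly 6 positive divisors but the claim fails.
The first 4 eligible values, up to k = 28, all satisfy the conclusion.
k = 32: τ(32) = 6; 32 ≥ 30.
Hence k = 32 is a counterexample.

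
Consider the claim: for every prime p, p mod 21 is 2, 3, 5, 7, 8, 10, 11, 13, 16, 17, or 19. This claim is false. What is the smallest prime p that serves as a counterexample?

p = 41

We need the least prime p for which the claim fails.
For p = 2, 3, 5, 7, …, 29, 31, 37 the conclusion holds.
p = 41: 41 mod 21 = 20 — not in {2, 3, 5, 7, 8, 10, 11, 13, 16, 17, 19}.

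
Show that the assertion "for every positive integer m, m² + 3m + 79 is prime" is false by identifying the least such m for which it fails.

m = 5

Check each positive integer m in order until m² + 3m + 79 is not prime.
For m = 1, 2, 3, 4 the conclusion holds.
m = 5: m² + 3m + 79 = 119 = 7 × 17, composite.
Thus m = 5 disproves the claim, and no smaller m works.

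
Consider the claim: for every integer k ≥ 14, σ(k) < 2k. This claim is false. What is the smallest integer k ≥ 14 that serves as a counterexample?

k = 14: σ(14) = 24; 24 < 28.
k = 15: σ(15) = 24; 24 < 30.
k = 16: σ(16) = 31; 31 < 32.
k = 17: σ(17) = 18; 18 < 34.
k = 18: σ(18) = 39; 39 ≥ 36.
Hence k = 18 is a counterexample.

k = 18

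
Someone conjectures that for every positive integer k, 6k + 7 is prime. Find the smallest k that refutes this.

A counterexample is any positive integer k such that 6k + 7 is not prime; we check each in order.
For k = 1, 2 the conclusion holds.
k = 3: 6k + 7 = 25 = 5 × 5, composite.
Hence k = 3 is a counterexample.

k = 3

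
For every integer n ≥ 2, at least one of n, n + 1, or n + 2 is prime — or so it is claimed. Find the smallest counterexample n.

A counterexample is any integer n ≥ 2 such that n, n + 1, n + 2 are all composite; we check each in order.
For n = 2, 3, 4, 5, 6, 7 the conclusion holds.
n = 8: 8 = 2 × 4; 9 = 3 × 3; 10 = 2 × 5 — all composite.

n = 8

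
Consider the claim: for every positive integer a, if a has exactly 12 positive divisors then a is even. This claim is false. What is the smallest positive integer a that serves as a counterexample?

a = 315

Check each positive integer a in order until a has exactly 12 positive divisors but a is odd.
The first 24 eligible values, up to a = 308, all satisfy the conclusion.
a = 315: divisors of 315: 12 divisors; 315 is odd.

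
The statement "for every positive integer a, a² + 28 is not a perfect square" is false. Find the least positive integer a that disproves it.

a = 6

A counterexample is any positive integer a such that a² + 28 is a perfect square; we check each in order.
The first 5 eligible values, up to a = 5, all satisfy the conclusion.
a = 6: 6² + 28 = 64 = 8², a perfect square.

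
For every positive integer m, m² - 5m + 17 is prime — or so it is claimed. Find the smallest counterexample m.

m = 13

A counterexample is any positive integer m such that m² - 5m + 17 is not prime; we check each in order.
For m = 1, 2, 3, 4, …, 10, 11, 12 the conclusion holds.
m = 13: m² - 5m + 17 = 121 = 11 × 11, composite.
Hence m = 13 is a counterexample.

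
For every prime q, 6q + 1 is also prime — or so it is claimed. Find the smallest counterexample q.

q = 19

A counterexample is any prime q such that 6q + 1 is not prime; we check each in order.
The first 7 eligible values, up to q = 17, all satisfy the conclusion.
q = 19: 6q + 1 = 115 = 5 × 23, not prime.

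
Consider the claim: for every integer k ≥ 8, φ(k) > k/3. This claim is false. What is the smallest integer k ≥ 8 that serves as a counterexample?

k = 8: φ(8) = 4 and 8/3 = 8/3, so φ(8) > 8/3.
k = 9: φ(9) = 6 and 9/3 = 3, so φ(9) > 9/3.
k = 10: φ(10) = 4 and 10/3 = 10/3, so φ(10) > 10/3.
k = 11: φ(11) = 10 and 11/3 = 11/3, so φ(11) > 11/3.
k = 12: φ(12) = 4 and 12/3 = 4, so φ(12) ≤ 12/3.

k = 12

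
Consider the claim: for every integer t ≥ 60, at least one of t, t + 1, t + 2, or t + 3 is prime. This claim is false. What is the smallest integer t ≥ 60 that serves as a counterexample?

Check each integer t ≥ 60 in order until t, t + 1, t + 2, t + 3 are all composite.
t = 60: 61 is prime.
t = 61: 61 is prime.
t = 62: 62 = 2 × 31; 63 = 3 × 21; 64 = 2 × 32; 65 = 5 × 13 — all composite.

t = 62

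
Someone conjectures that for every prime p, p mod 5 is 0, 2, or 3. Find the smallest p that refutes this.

We need the least prime p for which the claim fails.
The first 4 eligible values, up to p = 7, all satisfy the conclusion.
p = 11: 11 mod 5 = 1 — not in {0, 2, 3}.
So p = 11 is the smallest counterexample.

p = 11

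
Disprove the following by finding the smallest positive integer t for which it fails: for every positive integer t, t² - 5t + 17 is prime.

Check each positive integer t in order until t² - 5t + 17 is not prime.
For t = 1, 2, 3, 4, …, 10, 11, 12 the conclusion holds.
t = 13: t² - 5t + 17 = 121 = 11 × 11, composite.

t = 13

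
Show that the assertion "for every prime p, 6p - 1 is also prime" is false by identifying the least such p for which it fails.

Check each prime p in order until 6p - 1 is not prime.
The first 4 eligible values, up to p = 7, all satisfy the conclusion.
p = 11: 6p - 1 = 65 = 5 × 13, not prime.

p = 11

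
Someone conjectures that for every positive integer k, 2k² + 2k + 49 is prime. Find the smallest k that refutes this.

k = 6

Check each positive integer k in order until 2k² + 2k + 49 is not prime.
The first 5 eligible values, up to k = 5, all satisfy the conclusion.
k = 6: 2k² + 2k + 49 = 133 = 7 × 19, composite.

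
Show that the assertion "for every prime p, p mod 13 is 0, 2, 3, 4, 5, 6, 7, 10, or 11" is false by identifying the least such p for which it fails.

We need the least prime p for which the claim fails.
For p = 2, 3, 5, 7, …, 37, 41, 43 the conclusion holds.
p = 47: 47 mod 13 = 8 — not in {0, 2, 3, 4, 5, 6, 7, 10, 11}.

p = 47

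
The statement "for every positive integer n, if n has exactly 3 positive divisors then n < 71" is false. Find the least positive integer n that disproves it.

n = 121

Check each positive integer n in order until n has exactly 3 positive divisors but the claim fails.
The first 4 eligible values, up to n = 49, all satisfy the conclusion.
n = 121: τ(121) = 3; 121 ≥ 71.
Thus n = 121 disproves the claim, and no smaller n works.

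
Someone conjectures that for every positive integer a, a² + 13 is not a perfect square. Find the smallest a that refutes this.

a = 6

The first 5 eligible values, up to a = 5, all satisfy the conclusion.
a = 6: 6² + 13 = 49 = 7², a perfect square.
So a = 6 is the smallest counterexample.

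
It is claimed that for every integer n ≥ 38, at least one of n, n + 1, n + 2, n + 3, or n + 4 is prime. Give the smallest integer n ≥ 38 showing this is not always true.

n = 48

For n = 38, 39, 40, 41, 42, 43, 44, 45, 46, 47 the conclusion holds.
n = 48: 48 = 2 × 24; 49 = 7 × 7; 50 = 2 × 25; 51 = 3 × 17; 52 = 2 × 26 — all composite.
Hence n = 48 is a counterexample.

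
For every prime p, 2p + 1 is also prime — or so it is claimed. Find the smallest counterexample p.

For p = 2, 3, 5 the conclusion holds.
p = 7: 2p + 1 = 15 = 3 × 5, not prime.
So p = 7 is the smallest counterexample.

p = 7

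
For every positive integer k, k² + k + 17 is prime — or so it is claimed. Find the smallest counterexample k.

k = 16

For k = 1, 2, 3, 4, …, 13, 14, 15 the conclusion holds.
k = 16: k² + k + 17 = 289 = 17 × 17, composite.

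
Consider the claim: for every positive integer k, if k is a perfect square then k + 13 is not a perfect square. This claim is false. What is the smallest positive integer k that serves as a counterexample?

Check each positive integer k in order until k is a perfect square but k + 13 is a perfect square.
The first 5 eligible values, up to k = 25, all satisfy the conclusion.
k = 36: 36 = 6² and 36 + 13 = 49 = 7².
Hence k = 36 is a counterexample.

k = 36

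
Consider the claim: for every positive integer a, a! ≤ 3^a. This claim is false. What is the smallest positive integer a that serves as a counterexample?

For a = 1, 2, 3, 4, 5, 6 the conclusion holds.
a = 7: a! = 5040 and 3^a = 2187, so 5040 > 2187.
Hence a = 7 is a counterexample.

a = 7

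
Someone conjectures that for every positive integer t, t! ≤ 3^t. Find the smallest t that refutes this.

Check each positive integer t in order until t! > 3^t.
The first 6 eligible values, up to t = 6, all satisfy the conclusion.
t = 7: t! = 5040 and 3^t = 2187, so 5040 > 2187.
Thus t = 7 disproves the claim, and no smaller t works.

t = 7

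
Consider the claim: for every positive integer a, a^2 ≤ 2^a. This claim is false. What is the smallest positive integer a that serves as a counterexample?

a = 3

For a = 1, 2 the conclusion holds.
a = 3: a^2 = 9 and 2^a = 8, so 9 > 8.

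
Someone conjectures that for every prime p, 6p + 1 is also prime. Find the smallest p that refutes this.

Check each prime p in order until 6p + 1 is not prime.
p = 2: 6p + 1 = 13, prime.
p = 3: 6p + 1 = 19, prime.
p = 5: 6p + 1 = 31, prime.
p = 7: 6p + 1 = 43, prime.
p = 11: 6p + 1 = 67, prime.
p = 13: 6p + 1 = 79, prime.
p = 17: 6p + 1 = 103, prime.
p = 19: 6p + 1 = 115 = 5 × 23, not prime.

p = 19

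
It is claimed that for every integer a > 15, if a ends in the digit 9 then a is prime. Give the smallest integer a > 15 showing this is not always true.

a = 39

Check each integer a > 15 in order until a ends in the digit 9 but a is not prime.
a = 19: 19 ends in 9 and is prime.
a = 29: 29 ends in 9 and is prime.
a = 39: 39 ends in 9; 39 = 3 × 13, composite.
So a = 39 is the smallest counterexample.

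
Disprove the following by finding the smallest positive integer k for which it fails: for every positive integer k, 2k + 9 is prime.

A counterexample is any positive integer k such that 2k + 9 is not prime; we check each in order.
k = 1: 2k + 9 = 11, prime.
k = 2: 2k + 9 = 13, prime.
k = 3: 2k + 9 = 15 = 3 × 5, composite.

k = 3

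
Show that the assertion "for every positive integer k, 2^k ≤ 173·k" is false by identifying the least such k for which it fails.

k = 11

For k = 1, 2, 3, 4, 5, 6, 7, 8, 9, 10 the conclusion holds.
k = 11: 2^k = 2048 and 173·k = 1903, so 2048 > 1903.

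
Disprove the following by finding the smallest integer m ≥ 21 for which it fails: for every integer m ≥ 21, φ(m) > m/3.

m = 24

For m = 21, 22, 23 the conclusion holds.
m = 24: φ(24) = 8 and 24/3 = 8, so φ(24) ≤ 24/3.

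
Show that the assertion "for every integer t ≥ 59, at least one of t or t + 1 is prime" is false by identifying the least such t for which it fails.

t = 62

t = 59: 59 is prime.
t = 60: 61 is prime.
t = 61: 61 is prime.
t = 62: 62 = 2 × 31; 63 = 3 × 21 — both composite.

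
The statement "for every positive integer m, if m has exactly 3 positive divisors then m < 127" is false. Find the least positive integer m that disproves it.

Check each positive integer m in order until m has exactly 3 positive divisors but the claim fails.
For m = 4, 9, 25, 49, 121 the conclusion holds.
m = 169: τ(169) = 3; 169 ≥ 127.
Thus m = 169 disproves the claim, and no smaller m works.

m = 169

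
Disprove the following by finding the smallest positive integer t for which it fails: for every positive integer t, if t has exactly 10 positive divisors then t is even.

t = 405

We need the least positive integer t for which t has exactly 10 positive divisors but t is odd.
For t = 48, 80, 112, 162, 176, 208, 272, 304, 368 the conclusion holds.
t = 405: divisors of 405: 10 divisors; 405 is odd.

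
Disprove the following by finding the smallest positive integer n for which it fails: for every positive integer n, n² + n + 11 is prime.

A counterexample is any positive integer n such that n² + n + 11 is not prime; we check each in order.
The first 9 eligible values, up to n = 9, all satisfy the conclusion.
n = 10: n² + n + 11 = 121 = 11 × 11, composite.
So n = 10 is the smallest counterexample.

n = 10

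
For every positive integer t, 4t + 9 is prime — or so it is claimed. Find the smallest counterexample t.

t = 3

We need the least positive integer t for which 4t + 9 is not prime.
For t = 1, 2 the conclusion holds.
t = 3: 4t + 9 = 21 = 3 × 7, composite.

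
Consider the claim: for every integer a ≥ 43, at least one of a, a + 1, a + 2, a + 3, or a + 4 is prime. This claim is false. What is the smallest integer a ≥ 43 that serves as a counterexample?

a = 48

We need the least integer a ≥ 43 for which a, a + 1, a + 2, a + 3, a + 4 are all composite.
a = 43: 43 is prime.
a = 44: 47 is prime.
a = 45: 47 is prime.
a = 46: 47 is prime.
a = 47: 47 is prime.
a = 48: 48 = 2 × 24; 49 = 7 × 7; 50 = 2 × 25; 51 = 3 × 17; 52 = 2 × 26 — all composite.
Hence a = 48 is a counterexample.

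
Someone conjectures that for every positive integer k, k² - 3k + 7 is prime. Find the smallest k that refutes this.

A counterexample is any positive integer k such that k² - 3k + 7 is not prime; we check each in order.
The first 5 eligible values, up to k = 5, all satisfy the conclusion.
k = 6: k² - 3k + 7 = 25 = 5 × 5, composite.

k = 6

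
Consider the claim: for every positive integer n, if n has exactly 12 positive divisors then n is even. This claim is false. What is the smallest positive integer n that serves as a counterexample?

n = 315

For n = 60, 72, 84, 90, …, 294, 306, 308 the conclusion holds.
n = 315: divisors of 315: 12 divisors; 315 is odd.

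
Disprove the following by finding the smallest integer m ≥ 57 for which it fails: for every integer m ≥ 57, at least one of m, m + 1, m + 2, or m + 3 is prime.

We need the least integer m ≥ 57 for which m, m + 1, m + 2, m + 3 are all composite.
m = 57: 59 is prime.
m = 58: 59 is prime.
m = 59: 59 is prime.
m = 60: 61 is prime.
m = 61: 61 is prime.
m = 62: 62 = 2 × 31; 63 = 3 × 21; 64 = 2 × 32; 65 = 5 × 13 — all composite.

m = 62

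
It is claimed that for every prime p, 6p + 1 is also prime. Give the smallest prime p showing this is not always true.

We need the least prime p for which 6p + 1 is not prime.
The first 7 eligible values, up to p = 17, all satisfy the conclusion.
p = 19: 6p + 1 = 115 = 5 × 23, not prime.
Thus p = 19 disproves the claim, and no smaller p works.

p = 19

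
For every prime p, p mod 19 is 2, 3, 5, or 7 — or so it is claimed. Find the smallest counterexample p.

p = 11

The first 4 eligible values, up to p = 7, all satisfy the conclusion.
p = 11: 11 mod 19 = 11 — not in {2, 3, 5, 7}.
So p = 11 is the smallest counterexample.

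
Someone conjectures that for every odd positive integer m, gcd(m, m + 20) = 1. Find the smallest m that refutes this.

m = 5

m = 1: gcd(1, 21) = 1.
m = 3: gcd(3, 23) = 1.
m = 5: gcd(5, 25) = 5.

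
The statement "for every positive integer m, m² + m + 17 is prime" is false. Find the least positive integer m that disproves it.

m = 16

For m = 1, 2, 3, 4, …, 13, 14, 15 the conclusion holds.
m = 16: m² + m + 17 = 289 = 17 × 17, composite.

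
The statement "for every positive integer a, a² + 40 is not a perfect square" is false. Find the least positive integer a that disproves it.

We need the least positive integer a for which a² + 40 is a perfect square.
a = 1: 1² + 40 = 41, not a perfect square.
a = 2: 2² + 40 = 44, not a perfect square.
a = 3: 3² + 40 = 49 = 7², a perfect square.
Hence a = 3 is a counterexample.

a = 3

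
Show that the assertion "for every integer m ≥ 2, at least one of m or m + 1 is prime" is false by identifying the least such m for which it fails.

m = 8

We need the least integer m ≥ 2 for which m, m + 1 are both composite.
For m = 2, 3, 4, 5, 6, 7 the conclusion holds.
m = 8: 8 = 2 × 4; 9 = 3 × 3 — both composite.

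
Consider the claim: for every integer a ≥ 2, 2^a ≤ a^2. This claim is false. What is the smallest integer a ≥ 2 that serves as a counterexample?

We need the least integer a ≥ 2 for which 2^a > a^2.
For a = 2, 3, 4 the conclusion holds.
a = 5: 2^a = 32 and a^2 = 25, so 32 > 25.
Thus a = 5 disproves the claim, and no smaller a works.

a = 5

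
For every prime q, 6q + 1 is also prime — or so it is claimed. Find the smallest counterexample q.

We need the least prime q for which 6q + 1 is not prime.
For q = 2, 3, 5, 7, 11, 13, 17 the conclusion holds.
q = 19: 6q + 1 = 115 = 5 × 23, not prime.

q = 19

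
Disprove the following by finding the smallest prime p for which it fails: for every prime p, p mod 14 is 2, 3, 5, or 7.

p = 11

A counterexample is any prime p such that the claim fails; we check each in order.
The first 4 eligible values, up to p = 7, all satisfy the conclusion.
p = 11: 11 mod 14 = 11 — not in {2, 3, 5, 7}.
Thus p = 11 disproves the claim, and no smaller p works.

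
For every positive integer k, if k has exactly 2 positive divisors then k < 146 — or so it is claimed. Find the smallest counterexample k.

k = 149

For k = 2, 3, 5, 7, …, 131, 137, 139 the conclusion holds.
k = 149: τ(149) = 2; 149 ≥ 146.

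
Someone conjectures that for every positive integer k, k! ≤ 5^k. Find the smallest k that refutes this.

k = 12

The first 11 eligible values, up to k = 11, all satisfy the conclusion.
k = 12: k! = 479001600 and 5^k = 244140625, so 479001600 > 244140625.
So k = 12 is the smallest counterexample.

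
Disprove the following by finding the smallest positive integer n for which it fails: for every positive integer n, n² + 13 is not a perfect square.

n = 6

A counterexample is any positive integer n such that n² + 13 is a perfect square; we check each in order.
The first 5 eligible values, up to n = 5, all satisfy the conclusion.
n = 6: 6² + 13 = 49 = 7², a perfect square.
Hence n = 6 is a counterexample.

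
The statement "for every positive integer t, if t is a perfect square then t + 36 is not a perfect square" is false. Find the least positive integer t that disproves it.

t = 64

The first 7 eligible values, up to t = 49, all satisfy the conclusion.
t = 64: 64 = 8² and 64 + 36 = 100 = 10².
So t = 64 is the smallest counterexample.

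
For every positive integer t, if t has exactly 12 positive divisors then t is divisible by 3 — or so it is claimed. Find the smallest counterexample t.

t = 140

We need the least positive integer t for which t has exactly 12 positive divisors but t is not divisible by 3.
The first 8 eligible values, up to t = 132, all satisfy the conclusion.
t = 140: τ(140) = 12; 140 mod 3 = 2.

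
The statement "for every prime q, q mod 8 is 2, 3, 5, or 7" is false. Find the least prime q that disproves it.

q = 17

A counterexample is any prime q such that the claim fails; we check each in order.
The first 6 eligible values, up to q = 13, all satisfy the conclusion.
q = 17: 17 mod 8 = 1 — not in {2, 3, 5, 7}.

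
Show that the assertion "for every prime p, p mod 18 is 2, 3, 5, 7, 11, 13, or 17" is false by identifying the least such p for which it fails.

Check each prime p in order until the claim fails.
p = 2: 2 mod 18 = 2.
p = 3: 3 mod 18 = 3.
p = 5: 5 mod 18 = 5.
p = 7: 7 mod 18 = 7.
p = 11: 11 mod 18 = 11.
p = 13: 13 mod 18 = 13.
p = 17: 17 mod 18 = 17.
p = 19: 19 mod 18 = 1 — not in {2, 3, 5, 7, 11, 13, 17}.
Hence p = 19 is a counterexample.

p = 19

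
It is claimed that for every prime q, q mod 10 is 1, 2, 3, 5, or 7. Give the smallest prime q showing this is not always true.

A counterexample is any prime q such that the claim fails; we check each in order.
The first 7 eligible values, up to q = 17, all satisfy the conclusion.
q = 19: 19 mod 10 = 9 — not in {1, 2, 3, 5, 7}.

q = 19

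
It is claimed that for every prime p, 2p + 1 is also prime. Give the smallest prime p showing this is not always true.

Check each prime p in order until 2p + 1 is not prime.
For p = 2, 3, 5 the conclusion holds.
p = 7: 2p + 1 = 15 = 3 × 5, not prime.
Hence p = 7 is a counterexample.

p = 7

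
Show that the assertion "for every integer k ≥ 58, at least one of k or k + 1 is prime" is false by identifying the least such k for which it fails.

k = 62

Check each integer k ≥ 58 in order until k, k + 1 are both composite.
The first 4 eligible values, up to k = 61, all satisfy the conclusion.
k = 62: 62 = 2 × 31; 63 = 3 × 21 — both composite.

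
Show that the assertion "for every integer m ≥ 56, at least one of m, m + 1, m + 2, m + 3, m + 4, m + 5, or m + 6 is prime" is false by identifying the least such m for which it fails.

m = 90

Check each integer m ≥ 56 in order until m, m + 1, m + 2, m + 3, m + 4, m + 5, m + 6 are all composite.
For m = 56, 57, 58, 59, …, 87, 88, 89 the conclusion holds.
m = 90: 90 = 2 × 45; 91 = 7 × 13; 92 = 2 × 46; 93 = 3 × 31; 94 = 2 × 47; 95 = 5 × 19; 96 = 2 × 48 — all composite.
Hence m = 90 is a counterexample.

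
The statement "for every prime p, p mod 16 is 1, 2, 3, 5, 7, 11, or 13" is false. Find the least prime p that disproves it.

p = 31

We need the least prime p for which the claim fails.
For p = 2, 3, 5, 7, 11, 13, 17, 19, 23, 29 the conclusion holds.
p = 31: 31 mod 16 = 15 — not in {1, 2, 3, 5, 7, 11, 13}.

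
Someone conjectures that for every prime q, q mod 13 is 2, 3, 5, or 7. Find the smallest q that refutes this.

q = 11

Check each prime q in order until the claim fails.
The first 4 eligible values, up to q = 7, all satisfy the conclusion.
q = 11: 11 mod 13 = 11 — not in {2, 3, 5, 7}.
Hence q = 11 is a counterexample.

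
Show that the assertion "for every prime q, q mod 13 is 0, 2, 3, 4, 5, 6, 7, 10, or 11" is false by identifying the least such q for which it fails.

The first 14 eligible values, up to q = 43, all satisfy the conclusion.
q = 47: 47 mod 13 = 8 — not in {0, 2, 3, 4, 5, 6, 7, 10, 11}.
Thus q = 47 disproves the claim, and no smaller q works.

q = 47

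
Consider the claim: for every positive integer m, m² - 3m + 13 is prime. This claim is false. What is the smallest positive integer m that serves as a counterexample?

m = 12

Check each positive integer m in order until m² - 3m + 13 is not prime.
For m = 1, 2, 3, 4, …, 9, 10, 11 the conclusion holds.
m = 12: m² - 3m + 13 = 121 = 11 × 11, composite.
Thus m = 12 disproves the claim, and no smaller m works.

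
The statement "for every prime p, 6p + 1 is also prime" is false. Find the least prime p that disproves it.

We need the least prime p for which 6p + 1 is not prime.
The first 7 eligible values, up to p = 17, all satisfy the conclusion.
p = 19: 6p + 1 = 115 = 5 × 23, not prime.
Hence p = 19 is a counterexample.

p = 19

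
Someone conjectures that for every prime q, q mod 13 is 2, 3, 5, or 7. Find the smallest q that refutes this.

We need the least prime q for which the claim fails.
For q = 2, 3, 5, 7 the conclusion holds.
q = 11: 11 mod 13 = 11 — not in {2, 3, 5, 7}.

q = 11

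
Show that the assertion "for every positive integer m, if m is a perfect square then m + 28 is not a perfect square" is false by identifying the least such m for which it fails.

m = 36

A counterexample is any positive integer m such that m is a perfect square but m + 28 is a perfect square; we check each in order.
The first 5 eligible values, up to m = 25, all satisfy the conclusion.
m = 36: 36 = 6² and 36 + 28 = 64 = 8².
So m = 36 is the smallest counterexample.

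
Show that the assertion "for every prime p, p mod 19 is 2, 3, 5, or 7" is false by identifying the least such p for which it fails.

The first 4 eligible values, up to p = 7, all satisfy the conclusion.
p = 11: 11 mod 19 = 11 — not in {2, 3, 5, 7}.
Hence p = 11 is a counterexample.

p = 11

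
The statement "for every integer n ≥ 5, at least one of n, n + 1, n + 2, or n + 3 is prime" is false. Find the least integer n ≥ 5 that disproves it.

A counterexample is any integer n ≥ 5 such that n, n + 1, n + 2, n + 3 are all composite; we check each in order.
The first 19 eligible values, up to n = 23, all satisfy the conclusion.
n = 24: 24 = 2 × 12; 25 = 5 × 5; 26 = 2 × 13; 27 = 3 × 9 — all composite.
So n = 24 is the smallest counterexample.

n = 24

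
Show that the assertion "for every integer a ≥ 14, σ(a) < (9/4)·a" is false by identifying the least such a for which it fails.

We need the least integer a ≥ 14 for which the claim fails.
The first 10 eligible values, up to a = 23, all satisfy the conclusion.
a = 24: σ(24) = 60; 60 ≥ 54.

a = 24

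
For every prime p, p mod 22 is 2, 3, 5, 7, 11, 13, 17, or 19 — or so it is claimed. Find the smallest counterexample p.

Check each prime p in order until the claim fails.
p = 2: 2 mod 22 = 2.
p = 3: 3 mod 22 = 3.
p = 5: 5 mod 22 = 5.
p = 7: 7 mod 22 = 7.
p = 11: 11 mod 22 = 11.
p = 13: 13 mod 22 = 13.
p = 17: 17 mod 22 = 17.
p = 19: 19 mod 22 = 19.
p = 23: 23 mod 22 = 1 — not in {2, 3, 5, 7, 11, 13, 17, 19}.
Thus p = 23 disproves the claim, and no smaller p works.

p = 23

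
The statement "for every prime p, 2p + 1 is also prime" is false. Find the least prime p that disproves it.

p = 7

Check each prime p in order until 2p + 1 is not prime.
For p = 2, 3, 5 the conclusion holds.
p = 7: 2p + 1 = 15 = 3 × 5, not prime.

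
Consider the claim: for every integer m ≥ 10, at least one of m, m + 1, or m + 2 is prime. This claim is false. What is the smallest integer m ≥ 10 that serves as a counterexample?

A counterexample is any integer m ≥ 10 such that m, m + 1, m + 2 are all composite; we check each in order.
The first 4 eligible values, up to m = 13, all satisfy the conclusion.
m = 14: 14 = 2 × 7; 15 = 3 × 5; 16 = 2 × 8 — all composite.

m = 14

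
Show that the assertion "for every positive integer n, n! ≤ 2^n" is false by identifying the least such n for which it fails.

A counterexample is any positive integer n such that n! > 2^n; we check each in order.
For n = 1, 2, 3 the conclusion holds.
n = 4: n! = 24 and 2^n = 16, so 24 > 16.
Thus n = 4 disproves the claim, and no smaller n works.

n = 4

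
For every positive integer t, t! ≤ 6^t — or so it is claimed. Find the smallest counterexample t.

t = 14

For t = 1, 2, 3, 4, …, 11, 12, 13 the conclusion holds.
t = 14: t! = 87178291200 and 6^t = 78364164096, so 87178291200 > 78364164096.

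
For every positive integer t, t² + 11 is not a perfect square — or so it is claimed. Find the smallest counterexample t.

We need the least positive integer t for which t² + 11 is a perfect square.
t = 1: 1² + 11 = 12, not a perfect square.
t = 2: 2² + 11 = 15, not a perfect square.
t = 3: 3² + 11 = 20, not a perfect square.
t = 4: 4² + 11 = 27, not a perfect square.
t = 5: 5² + 11 = 36 = 6², a perfect square.
Hence t = 5 is a counterexample.

t = 5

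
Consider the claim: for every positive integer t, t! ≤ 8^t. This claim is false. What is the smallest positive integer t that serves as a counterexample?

t = 20

Check each positive integer t in order until t! > 8^t.
For t = 1, 2, 3, 4, …, 17, 18, 19 the conclusion holds.
t = 20: t! = 2432902008176640000 and 8^t = 1152921504606846976, so 2432902008176640000 > 1152921504606846976.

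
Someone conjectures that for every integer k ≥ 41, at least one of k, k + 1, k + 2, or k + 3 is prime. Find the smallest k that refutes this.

k = 48

A counterexample is any integer k ≥ 41 such that k, k + 1, k + 2, k + 3 are all composite; we check each in order.
The first 7 eligible values, up to k = 47, all satisfy the conclusion.
k = 48: 48 = 2 × 24; 49 = 7 × 7; 50 = 2 × 25; 51 = 3 × 17 — all composite.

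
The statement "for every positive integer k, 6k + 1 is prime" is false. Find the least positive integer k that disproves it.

We need the least positive integer k for which 6k + 1 is not prime.
k = 1: 6k + 1 = 7, prime.
k = 2: 6k + 1 = 13, prime.
k = 3: 6k + 1 = 19, prime.
k = 4: 6k + 1 = 25 = 5 × 5, composite.
Hence k = 4 is a counterexample.

k = 4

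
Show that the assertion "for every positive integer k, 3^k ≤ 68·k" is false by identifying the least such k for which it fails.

k = 6

We need the least positive integer k for which 3^k > 68·k.
For k = 1, 2, 3, 4, 5 the conclusion holds.
k = 6: 3^k = 729 and 68·k = 408, so 729 > 408.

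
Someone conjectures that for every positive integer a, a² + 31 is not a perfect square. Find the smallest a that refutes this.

a = 15

We need the least positive integer a for which a² + 31 is a perfect square.
For a = 1, 2, 3, 4, …, 12, 13, 14 the conclusion holds.
a = 15: 15² + 31 = 256 = 16², a perfect square.
Thus a = 15 disproves the claim, and no smaller a works.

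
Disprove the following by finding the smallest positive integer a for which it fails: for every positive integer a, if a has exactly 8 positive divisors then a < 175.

a = 182

Check each positive integer a in order until a has exactly 8 positive divisors but the claim fails.
For a = 24, 30, 40, 42, …, 165, 170, 174 the conclusion holds.
a = 182: τ(182) = 8; 182 ≥ 175.
Hence a = 182 is a counterexample.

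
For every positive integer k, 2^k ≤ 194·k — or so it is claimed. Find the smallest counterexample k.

The first 11 eligible values, up to k = 11, all satisfy the conclusion.
k = 12: 2^k = 4096 and 194·k = 2328, so 4096 > 2328.
Thus k = 12 disproves the claim, and no smaller k works.

k = 12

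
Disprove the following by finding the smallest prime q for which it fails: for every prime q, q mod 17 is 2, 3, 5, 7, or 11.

For q = 2, 3, 5, 7, 11 the conclusion holds.
q = 13: 13 mod 17 = 13 — not in {2, 3, 5, 7, 11}.
Hence q = 13 is a counterexample.

q = 13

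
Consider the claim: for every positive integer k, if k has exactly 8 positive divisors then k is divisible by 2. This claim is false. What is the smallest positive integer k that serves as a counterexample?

We need the least positive integer k for which k has exactly 8 positive divisors but k is not divisible by 2.
For k = 24, 30, 40, 42, …, 88, 102, 104 the conclusion holds.
k = 105: τ(105) = 8; 105 mod 2 = 1.
Thus k = 105 disproves the claim, and no smaller k works.

k = 105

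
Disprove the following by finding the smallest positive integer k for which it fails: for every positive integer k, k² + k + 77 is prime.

k = 1: k² + k + 77 = 79, prime.
k = 2: k² + k + 77 = 83, prime.
k = 3: k² + k + 77 = 89, prime.
k = 4: k² + k + 77 = 97, prime.
k = 5: k² + k + 77 = 107, prime.
k = 6: k² + k + 77 = 119 = 7 × 17, composite.

k = 6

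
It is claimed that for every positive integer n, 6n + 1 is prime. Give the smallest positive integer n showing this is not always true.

n = 4

A counterexample is any positive integer n such that 6n + 1 is not prime; we check each in order.
For n = 1, 2, 3 the conclusion holds.
n = 4: 6n + 1 = 25 = 5 × 5, composite.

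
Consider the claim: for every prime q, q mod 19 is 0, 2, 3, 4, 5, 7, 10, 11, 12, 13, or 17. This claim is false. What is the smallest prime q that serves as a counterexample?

A counterexample is any prime q such that the claim fails; we check each in order.
For q = 2, 3, 5, 7, …, 23, 29, 31 the conclusion holds.
q = 37: 37 mod 19 = 18 — not in {0, 2, 3, 4, 5, 7, 10, 11, 12, 13, 17}.
Hence q = 37 is a counterexample.

q = 37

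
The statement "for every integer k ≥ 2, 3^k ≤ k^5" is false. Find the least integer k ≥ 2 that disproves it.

Check each integer k ≥ 2 in order until 3^k > k^5.
The first 9 eligible values, up to k = 10, all satisfy the conclusion.
k = 11: 3^k = 177147 and k^5 = 161051, so 177147 > 161051.
So k = 11 is the smallest counterexample.

k = 11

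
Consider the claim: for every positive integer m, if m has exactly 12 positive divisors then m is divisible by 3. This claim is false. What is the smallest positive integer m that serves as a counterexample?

A counterexample is any positive integer m such that m has exactly 12 positive divisors but m is not divisible by 3; we check each in order.
The first 8 eligible values, up to m = 132, all satisfy the conclusion.
m = 140: τ(140) = 12; 140 mod 3 = 2.

m = 140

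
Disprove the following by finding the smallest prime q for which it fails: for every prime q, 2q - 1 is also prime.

q = 5

We need the least prime q for which 2q - 1 is not prime.
q = 2: 2q - 1 = 3, prime.
q = 3: 2q - 1 = 5, prime.
q = 5: 2q - 1 = 9 = 3 × 3, not prime.
Thus q = 5 disproves the claim, and no smaller q works.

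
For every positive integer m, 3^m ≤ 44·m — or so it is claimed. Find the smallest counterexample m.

We need the least positive integer m for which 3^m > 44·m.
m = 1: 3^m = 3 and 44·m = 44, so 3 ≤ 44.
m = 2: 3^m = 9 and 44·m = 88, so 9 ≤ 88.
m = 3: 3^m = 27 and 44·m = 132, so 27 ≤ 132.
m = 4: 3^m = 81 and 44·m = 176, so 81 ≤ 176.
m = 5: 3^m = 243 and 44·m = 220, so 243 > 220.
Thus m = 5 disproves the claim, and no smaller m works.

m = 5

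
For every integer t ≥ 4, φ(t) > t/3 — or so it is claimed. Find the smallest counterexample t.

t = 6

A counterexample is any integer t ≥ 4 such that the claim fails; we check each in order.
For t = 4, 5 the conclusion holds.
t = 6: φ(6) = 2 and 6/3 = 2, so φ(6) ≤ 6/3.
Thus t = 6 disproves the claim, and no smaller t works.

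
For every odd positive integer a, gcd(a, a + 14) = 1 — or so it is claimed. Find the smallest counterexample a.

Check each odd positive integer a in order until gcd(a, a + 14) > 1.
For a = 1, 3, 5 the conclusion holds.
a = 7: gcd(7, 21) = 7.
Hence a = 7 is a counterexample.

a = 7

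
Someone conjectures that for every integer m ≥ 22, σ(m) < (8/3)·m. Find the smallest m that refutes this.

We need the least integer m ≥ 22 for which the claim fails.
For m = 22, 23, 24, 25, …, 57, 58, 59 the conclusion holds.
m = 60: σ(60) = 168; 168 ≥ 160.
Thus m = 60 disproves the claim, and no smaller m works.

m = 60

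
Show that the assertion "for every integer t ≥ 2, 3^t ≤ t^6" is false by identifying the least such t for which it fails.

t = 15

For t = 2, 3, 4, 5, …, 12, 13, 14 the conclusion holds.
t = 15: 3^t = 14348907 and t^6 = 11390625, so 14348907 > 11390625.
So t = 15 is the smallest counterexample.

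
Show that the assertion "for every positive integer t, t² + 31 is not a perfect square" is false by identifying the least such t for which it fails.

t = 15

A counterexample is any positive integer t such that t² + 31 is a perfect square; we check each in order.
The first 14 eligible values, up to t = 14, all satisfy the conclusion.
t = 15: 15² + 31 = 256 = 16², a perfect square.
So t = 15 is the smallest counterexample.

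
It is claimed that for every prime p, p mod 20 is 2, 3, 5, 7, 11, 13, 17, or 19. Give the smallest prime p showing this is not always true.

p = 29

Check each prime p in order until the claim fails.
The first 9 eligible values, up to p = 23, all satisfy the conclusion.
p = 29: 29 mod 20 = 9 — not in {2, 3, 5, 7, 11, 13, 17, 19}.
So p = 29 is the smallest counterexample.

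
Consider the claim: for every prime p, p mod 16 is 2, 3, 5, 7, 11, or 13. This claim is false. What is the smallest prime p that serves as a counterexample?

p = 17

We need the least prime p for which the claim fails.
For p = 2, 3, 5, 7, 11, 13 the conclusion holds.
p = 17: 17 mod 16 = 1 — not in {2, 3, 5, 7, 11, 13}.
So p = 17 is the smallest counterexample.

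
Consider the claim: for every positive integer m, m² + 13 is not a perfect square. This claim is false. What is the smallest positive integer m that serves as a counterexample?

m = 6

Check each positive integer m in order until m² + 13 is a perfect square.
For m = 1, 2, 3, 4, 5 the conclusion holds.
m = 6: 6² + 13 = 49 = 7², a perfect square.
So m = 6 is the smallest counterexample.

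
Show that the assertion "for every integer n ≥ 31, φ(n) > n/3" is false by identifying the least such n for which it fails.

Check each integer n ≥ 31 in order until the claim fails.
For n = 31, 32, 33, 34, 35 the conclusion holds.
n = 36: φ(36) = 12 and 36/3 = 12, so φ(36) ≤ 36/3.
Thus n = 36 disproves the claim, and no smaller n works.

n = 36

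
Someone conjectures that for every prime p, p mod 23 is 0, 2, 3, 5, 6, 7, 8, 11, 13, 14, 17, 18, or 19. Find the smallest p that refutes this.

p = 43

We need the least prime p for which the claim fails.
For p = 2, 3, 5, 7, …, 31, 37, 41 the conclusion holds.
p = 43: 43 mod 23 = 20 — not in {0, 2, 3, 5, 6, 7, 8, 11, 13, 14, 17, 18, 19}.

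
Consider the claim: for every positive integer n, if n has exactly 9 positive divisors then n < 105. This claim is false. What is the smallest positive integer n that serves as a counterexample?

n = 196

We need the least positive integer n for which n has exactly 9 positive divisors but the claim fails.
n = 36: τ(36) = 9; 36 < 105.
n = 100: τ(100) = 9; 100 < 105.
n = 196: τ(196) = 9; 196 ≥ 105.
Hence n = 196 is a counterexample.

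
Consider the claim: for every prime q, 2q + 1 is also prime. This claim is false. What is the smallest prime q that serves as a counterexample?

q = 7

A counterexample is any prime q such that 2q + 1 is not prime; we check each in order.
q = 2: 2q + 1 = 5, prime.
q = 3: 2q + 1 = 7, prime.
q = 5: 2q + 1 = 11, prime.
q = 7: 2q + 1 = 15 = 3 × 5, not prime.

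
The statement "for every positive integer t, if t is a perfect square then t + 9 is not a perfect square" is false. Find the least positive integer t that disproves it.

We need the least positive integer t for which t is a perfect square but t + 9 is a perfect square.
t = 1: 1 + 9 = 10, not a perfect square.
t = 4: 4 + 9 = 13, not a perfect square.
t = 9: 9 + 9 = 18, not a perfect square.
t = 16: 16 = 4² and 16 + 9 = 25 = 5².
So t = 16 is the smallest counterexample.

t = 16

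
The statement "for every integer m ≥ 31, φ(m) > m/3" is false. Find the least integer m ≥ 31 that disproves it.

m = 36

A counterexample is any integer m ≥ 31 such that the claim fails; we check each in order.
The first 5 eligible values, up to m = 35, all satisfy the conclusion.
m = 36: φ(36) = 12 and 36/3 = 12, so φ(36) ≤ 36/3.
So m = 36 is the smallest counterexample.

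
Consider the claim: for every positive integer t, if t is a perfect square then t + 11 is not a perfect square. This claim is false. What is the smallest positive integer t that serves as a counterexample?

We need the least positive integer t for which t is a perfect square but t + 11 is a perfect square.
t = 1: 1 + 11 = 12, not a perfect square.
t = 4: 4 + 11 = 15, not a perfect square.
t = 9: 9 + 11 = 20, not a perfect square.
t = 16: 16 + 11 = 27, not a perfect square.
t = 25: 25 = 5² and 25 + 11 = 36 = 6².

t = 25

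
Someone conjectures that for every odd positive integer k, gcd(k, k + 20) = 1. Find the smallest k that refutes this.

For k = 1, 3 the conclusion holds.
k = 5: gcd(5, 25) = 5.

k = 5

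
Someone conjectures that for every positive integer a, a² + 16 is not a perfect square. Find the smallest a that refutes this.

Check each positive integer a in order until a² + 16 is a perfect square.
For a = 1, 2 the conclusion holds.
a = 3: 3² + 16 = 25 = 5², a perfect square.
Thus a = 3 disproves the claim, and no smaller a works.

a = 3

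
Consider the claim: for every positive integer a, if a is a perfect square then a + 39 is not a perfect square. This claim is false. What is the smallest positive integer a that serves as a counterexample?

a = 25

For a = 1, 4, 9, 16 the conclusion holds.
a = 25: 25 = 5² and 25 + 39 = 64 = 8².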